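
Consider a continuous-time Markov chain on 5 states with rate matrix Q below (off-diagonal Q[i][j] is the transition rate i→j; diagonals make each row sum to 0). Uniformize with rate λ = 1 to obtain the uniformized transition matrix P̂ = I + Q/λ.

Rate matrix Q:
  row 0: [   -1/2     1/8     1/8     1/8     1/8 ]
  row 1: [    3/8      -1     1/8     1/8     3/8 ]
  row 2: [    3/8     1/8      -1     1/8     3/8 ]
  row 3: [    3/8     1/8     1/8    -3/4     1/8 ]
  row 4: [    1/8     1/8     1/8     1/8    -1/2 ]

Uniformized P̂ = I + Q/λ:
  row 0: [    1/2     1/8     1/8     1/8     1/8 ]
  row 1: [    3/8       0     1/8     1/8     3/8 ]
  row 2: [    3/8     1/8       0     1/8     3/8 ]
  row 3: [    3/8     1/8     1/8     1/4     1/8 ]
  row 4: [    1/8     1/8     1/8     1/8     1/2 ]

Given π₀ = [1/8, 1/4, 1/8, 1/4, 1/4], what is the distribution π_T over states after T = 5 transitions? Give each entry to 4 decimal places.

t=0: π = [0.1250, 0.2500, 0.1250, 0.2500, 0.2500]
t=1: π = [0.3281, 0.0938, 0.1094, 0.1563, 0.3125]
t=2: π = [0.3379, 0.1133, 0.1113, 0.1445, 0.2930]
t=3: π = [0.3440, 0.1108, 0.1111, 0.1431, 0.2910]
t=4: π = [0.3452, 0.1111, 0.1111, 0.1429, 0.2896]
t=5: π = [0.3458, 0.1111, 0.1111, 0.1429, 0.2892]

π = [0.3458, 0.1111, 0.1111, 0.1429, 0.2892]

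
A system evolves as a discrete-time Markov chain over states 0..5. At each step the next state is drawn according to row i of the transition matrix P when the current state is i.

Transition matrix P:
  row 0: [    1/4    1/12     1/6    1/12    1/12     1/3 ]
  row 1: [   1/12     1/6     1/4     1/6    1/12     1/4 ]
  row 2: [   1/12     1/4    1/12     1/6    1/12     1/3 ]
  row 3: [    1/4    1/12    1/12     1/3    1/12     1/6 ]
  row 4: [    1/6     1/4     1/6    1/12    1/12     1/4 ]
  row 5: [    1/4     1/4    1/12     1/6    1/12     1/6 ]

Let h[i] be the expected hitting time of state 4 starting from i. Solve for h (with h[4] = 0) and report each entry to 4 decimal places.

h = [12.0000, 12.0000, 12.0000, 12.0000, 0.0000, 12.0000]

First-step conditioning: h[4] = 0; for i ≠ 4, h[i] = 1 + Σ_k P[i][k]·h[k].
  h[0] = 1 + 1/4·h[0] + 1/12·h[1] + 1/6·h[2] + 1/12·h[3] + 1/3·h[5]
  h[1] = 1 + 1/12·h[0] + 1/6·h[1] + 1/4·h[2] + 1/6·h[3] + 1/4·h[5]
  h[2] = 1 + 1/12·h[0] + 1/4·h[1] + 1/12·h[2] + 1/6·h[3] + 1/3·h[5]
  h[3] = 1 + 1/4·h[0] + 1/12·h[1] + 1/12·h[2] + 1/3·h[3] + 1/6·h[5]
  h[5] = 1 + 1/4·h[0] + 1/4·h[1] + 1/12·h[2] + 1/6·h[3] + 1/6·h[5]
Solving the 5×5 linear system over states ≠ 4 gives exactly h = [12, 12, 12, 12, 0, 12] (h[4] = 0 is the target).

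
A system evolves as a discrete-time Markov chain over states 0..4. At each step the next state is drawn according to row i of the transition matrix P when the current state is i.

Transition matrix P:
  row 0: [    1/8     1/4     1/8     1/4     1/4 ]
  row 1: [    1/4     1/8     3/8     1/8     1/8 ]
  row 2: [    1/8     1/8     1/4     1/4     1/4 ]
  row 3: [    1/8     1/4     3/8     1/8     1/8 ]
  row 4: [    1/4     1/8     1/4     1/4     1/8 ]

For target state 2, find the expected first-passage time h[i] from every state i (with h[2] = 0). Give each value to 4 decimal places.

First-step conditioning: h[2] = 0; for i ≠ 2, h[i] = 1 + Σ_k P[i][k]·h[k].
  h[0] = 1 + 1/8·h[0] + 1/4·h[1] + 1/4·h[3] + 1/4·h[4]
  h[1] = 1 + 1/4·h[0] + 1/8·h[1] + 1/8·h[3] + 1/8·h[4]
  h[3] = 1 + 1/8·h[0] + 1/4·h[1] + 1/8·h[3] + 1/8·h[4]
  h[4] = 1 + 1/4·h[0] + 1/8·h[1] + 1/4·h[3] + 1/8·h[4]
Solving the 4×4 linear system over states ≠ 2 gives exactly h = [5768/1429, 4680/1429, 0, 4544/1429, 5248/1429] (h[2] = 0 is the target).

h = [4.0364, 3.2750, 0.0000, 3.1798, 3.6725]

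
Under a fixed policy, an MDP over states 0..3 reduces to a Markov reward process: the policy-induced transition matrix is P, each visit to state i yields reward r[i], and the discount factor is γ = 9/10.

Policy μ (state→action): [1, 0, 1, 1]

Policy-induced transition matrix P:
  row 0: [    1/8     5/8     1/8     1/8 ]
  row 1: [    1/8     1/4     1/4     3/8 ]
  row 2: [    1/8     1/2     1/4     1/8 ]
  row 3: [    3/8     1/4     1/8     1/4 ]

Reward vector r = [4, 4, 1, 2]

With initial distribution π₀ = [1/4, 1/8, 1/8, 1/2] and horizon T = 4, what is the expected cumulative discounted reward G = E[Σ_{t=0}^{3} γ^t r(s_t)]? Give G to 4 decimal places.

t=0: π = [0.2500, 0.1250, 0.1250, 0.5000], E[r] = 2.6250, γ^t·E[r] = 2.625000, running G = 2.625000
t=1: π = [0.2500, 0.3750, 0.1563, 0.2188], E[r] = 3.0938, γ^t·E[r] = 2.784375, running G = 5.409375
t=2: π = [0.1797, 0.3828, 0.1914, 0.2461], E[r] = 2.9336, γ^t·E[r] = 2.376211, running G = 7.785586
t=3: π = [0.1865, 0.3652, 0.1968, 0.2515], E[r] = 2.9067, γ^t·E[r] = 2.119012, running G = 9.904598

G = 9.9046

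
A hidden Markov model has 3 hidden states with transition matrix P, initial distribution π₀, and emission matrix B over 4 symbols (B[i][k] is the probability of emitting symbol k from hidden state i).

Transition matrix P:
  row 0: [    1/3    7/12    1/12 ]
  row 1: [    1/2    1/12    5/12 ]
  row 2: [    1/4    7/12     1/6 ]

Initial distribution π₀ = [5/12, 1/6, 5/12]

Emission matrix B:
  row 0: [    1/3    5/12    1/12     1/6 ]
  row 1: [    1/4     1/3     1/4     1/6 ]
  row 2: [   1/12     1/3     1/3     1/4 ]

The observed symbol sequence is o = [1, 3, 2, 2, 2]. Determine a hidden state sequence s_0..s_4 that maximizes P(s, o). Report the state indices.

path = [0, 1, 2, 1, 2]

t=0: δ = [1.736e-01, 5.556e-02, 1.389e-01]  (obs o_0=1)
t=1: δ = [9.645e-03, 1.688e-02, 5.787e-03]  ψ = [0, 0, 1]  (obs o_1=3)
t=2: δ = [7.033e-04, 1.407e-03, 2.344e-03]  ψ = [1, 0, 1]  (obs o_2=2)
t=3: δ = [5.861e-05, 3.419e-04, 1.954e-04]  ψ = [1, 2, 1]  (obs o_3=2)
t=4: δ = [1.424e-05, 2.849e-05, 4.748e-05]  ψ = [1, 2, 1]  (obs o_4=2)
backtrack: best end state = 2; path = [0, 1, 2, 1, 2]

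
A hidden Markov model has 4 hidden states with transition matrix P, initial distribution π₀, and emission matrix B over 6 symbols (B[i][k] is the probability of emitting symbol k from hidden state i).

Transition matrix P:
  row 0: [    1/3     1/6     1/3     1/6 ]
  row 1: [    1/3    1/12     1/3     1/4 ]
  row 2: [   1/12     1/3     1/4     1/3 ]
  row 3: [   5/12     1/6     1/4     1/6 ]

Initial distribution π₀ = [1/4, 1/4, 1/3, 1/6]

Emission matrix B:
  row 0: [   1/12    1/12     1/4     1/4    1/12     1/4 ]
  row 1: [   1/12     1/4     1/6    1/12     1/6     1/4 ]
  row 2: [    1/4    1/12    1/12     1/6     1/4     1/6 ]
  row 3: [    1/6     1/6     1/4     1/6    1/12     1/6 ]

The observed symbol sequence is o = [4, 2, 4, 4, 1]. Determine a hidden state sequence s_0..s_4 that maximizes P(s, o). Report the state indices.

t=0: δ = [2.083e-02, 4.167e-02, 8.333e-02, 1.389e-02]  (obs o_0=4)
t=1: δ = [3.472e-03, 4.630e-03, 1.736e-03, 6.944e-03]  ψ = [1, 2, 2, 2]  (obs o_1=2)
t=2: δ = [2.411e-04, 1.929e-04, 4.340e-04, 9.645e-05]  ψ = [3, 3, 3, 1]  (obs o_2=4)
t=3: δ = [6.698e-06, 2.411e-05, 2.713e-05, 1.206e-05]  ψ = [0, 2, 2, 2]  (obs o_3=4)
t=4: δ = [6.698e-07, 2.261e-06, 6.698e-07, 1.507e-06]  ψ = [1, 2, 1, 2]  (obs o_4=1)
backtrack: best end state = 1; path = [2, 3, 2, 2, 1]

path = [2, 3, 2, 2, 1]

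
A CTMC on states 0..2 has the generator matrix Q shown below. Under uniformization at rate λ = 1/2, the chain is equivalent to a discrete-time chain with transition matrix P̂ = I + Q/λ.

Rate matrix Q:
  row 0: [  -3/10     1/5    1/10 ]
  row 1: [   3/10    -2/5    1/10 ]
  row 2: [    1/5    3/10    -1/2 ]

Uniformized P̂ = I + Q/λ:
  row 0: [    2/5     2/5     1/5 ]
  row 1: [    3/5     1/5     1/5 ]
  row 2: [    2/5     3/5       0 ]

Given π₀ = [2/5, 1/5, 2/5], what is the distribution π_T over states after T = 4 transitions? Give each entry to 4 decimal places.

π = [0.4736, 0.3594, 0.1670]

t=0: π = [0.4000, 0.2000, 0.4000]
t=1: π = [0.4400, 0.4400, 0.1200]
t=2: π = [0.4880, 0.3360, 0.1760]
t=3: π = [0.4672, 0.3680, 0.1648]
t=4: π = [0.4736, 0.3594, 0.1670]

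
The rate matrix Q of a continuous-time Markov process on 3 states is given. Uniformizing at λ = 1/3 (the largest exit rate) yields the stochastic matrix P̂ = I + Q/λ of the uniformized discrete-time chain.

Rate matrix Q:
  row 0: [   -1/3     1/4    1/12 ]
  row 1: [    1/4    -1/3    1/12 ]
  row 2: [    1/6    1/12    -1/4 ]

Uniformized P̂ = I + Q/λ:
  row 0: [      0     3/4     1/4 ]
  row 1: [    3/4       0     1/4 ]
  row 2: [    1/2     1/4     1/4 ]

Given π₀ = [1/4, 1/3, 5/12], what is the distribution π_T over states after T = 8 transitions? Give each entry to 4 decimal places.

π = [0.3841, 0.3659, 0.2500]

t=0: π = [0.2500, 0.3333, 0.4167]
t=1: π = [0.4583, 0.2917, 0.2500]
t=2: π = [0.3438, 0.4063, 0.2500]
t=3: π = [0.4297, 0.3203, 0.2500]
t=4: π = [0.3652, 0.3848, 0.2500]
t=5: π = [0.4136, 0.3364, 0.2500]
t=6: π = [0.3773, 0.3727, 0.2500]
t=7: π = [0.4045, 0.3455, 0.2500]
t=8: π = [0.3841, 0.3659, 0.2500]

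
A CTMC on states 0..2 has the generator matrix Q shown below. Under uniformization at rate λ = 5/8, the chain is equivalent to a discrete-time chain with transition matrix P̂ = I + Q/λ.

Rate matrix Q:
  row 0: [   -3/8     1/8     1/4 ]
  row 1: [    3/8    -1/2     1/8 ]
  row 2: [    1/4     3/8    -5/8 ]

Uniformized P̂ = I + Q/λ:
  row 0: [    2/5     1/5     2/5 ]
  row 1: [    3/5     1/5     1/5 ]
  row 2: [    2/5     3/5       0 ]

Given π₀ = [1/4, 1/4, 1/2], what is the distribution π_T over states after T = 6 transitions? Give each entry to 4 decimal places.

π = [0.4593, 0.2975, 0.2431]

t=0: π = [0.2500, 0.2500, 0.5000]
t=1: π = [0.4500, 0.4000, 0.1500]
t=2: π = [0.4800, 0.2600, 0.2600]
t=3: π = [0.4520, 0.3040, 0.2440]
t=4: π = [0.4608, 0.2976, 0.2416]
t=5: π = [0.4595, 0.2966, 0.2438]
t=6: π = [0.4593, 0.2975, 0.2431]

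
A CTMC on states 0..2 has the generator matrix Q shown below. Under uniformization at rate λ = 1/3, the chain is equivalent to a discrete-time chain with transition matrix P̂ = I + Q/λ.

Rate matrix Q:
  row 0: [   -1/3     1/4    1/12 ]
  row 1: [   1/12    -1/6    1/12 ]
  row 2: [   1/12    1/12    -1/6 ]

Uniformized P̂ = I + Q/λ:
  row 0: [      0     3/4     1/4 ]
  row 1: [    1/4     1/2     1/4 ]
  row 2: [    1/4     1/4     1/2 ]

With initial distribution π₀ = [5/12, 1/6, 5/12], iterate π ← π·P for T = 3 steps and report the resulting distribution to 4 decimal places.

π = [0.1966, 0.4688, 0.3346]

t=0: π = [0.4167, 0.1667, 0.4167]
t=1: π = [0.1458, 0.5000, 0.3542]
t=2: π = [0.2135, 0.4479, 0.3385]
t=3: π = [0.1966, 0.4688, 0.3346]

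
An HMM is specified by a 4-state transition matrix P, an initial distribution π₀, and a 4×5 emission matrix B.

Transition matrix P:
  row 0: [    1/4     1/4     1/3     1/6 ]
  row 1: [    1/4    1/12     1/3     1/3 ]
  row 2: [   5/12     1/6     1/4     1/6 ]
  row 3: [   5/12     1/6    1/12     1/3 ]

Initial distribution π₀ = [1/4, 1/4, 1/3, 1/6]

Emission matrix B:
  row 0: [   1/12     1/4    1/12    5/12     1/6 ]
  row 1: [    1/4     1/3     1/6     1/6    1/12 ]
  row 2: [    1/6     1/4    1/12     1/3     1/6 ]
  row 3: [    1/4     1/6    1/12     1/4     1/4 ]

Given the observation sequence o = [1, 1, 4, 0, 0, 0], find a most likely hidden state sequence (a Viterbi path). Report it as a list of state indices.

path = [0, 1, 3, 3, 3, 3]

t=0: δ = [6.250e-02, 8.333e-02, 8.333e-02, 2.778e-02]  (obs o_0=1)
t=1: δ = [8.681e-03, 5.208e-03, 6.944e-03, 4.630e-03]  ψ = [2, 0, 1, 1]  (obs o_1=1)
t=2: δ = [4.823e-04, 1.808e-04, 4.823e-04, 4.340e-04]  ψ = [2, 0, 0, 1]  (obs o_2=4)
t=3: δ = [1.674e-05, 3.014e-05, 2.679e-05, 3.617e-05]  ψ = [2, 0, 0, 3]  (obs o_3=0)
t=4: δ = [1.256e-06, 1.507e-06, 1.674e-06, 3.014e-06]  ψ = [3, 3, 1, 3]  (obs o_4=0)
t=5: δ = [1.047e-07, 1.256e-07, 8.372e-08, 2.512e-07]  ψ = [3, 3, 1, 3]  (obs o_5=0)
backtrack: best end state = 3; path = [0, 1, 3, 3, 3, 3]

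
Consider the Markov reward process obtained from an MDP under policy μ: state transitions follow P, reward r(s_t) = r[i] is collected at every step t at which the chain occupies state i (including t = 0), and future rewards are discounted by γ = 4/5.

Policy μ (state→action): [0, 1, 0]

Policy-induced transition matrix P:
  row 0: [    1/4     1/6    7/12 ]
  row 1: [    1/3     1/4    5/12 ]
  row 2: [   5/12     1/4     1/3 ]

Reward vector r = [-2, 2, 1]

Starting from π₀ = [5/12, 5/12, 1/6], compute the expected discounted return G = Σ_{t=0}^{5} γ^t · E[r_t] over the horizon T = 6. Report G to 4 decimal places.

t=0: π = [0.4167, 0.4167, 0.1667], E[r] = 0.1667, γ^t·E[r] = 0.166667, running G = 0.166667
t=1: π = [0.3125, 0.2153, 0.4722], E[r] = 0.2778, γ^t·E[r] = 0.222222, running G = 0.388889
t=2: π = [0.3466, 0.2240, 0.4294], E[r] = 0.1840, γ^t·E[r] = 0.117778, running G = 0.506667
t=3: π = [0.3402, 0.2211, 0.4387], E[r] = 0.2004, γ^t·E[r] = 0.102617, running G = 0.609284
t=4: π = [0.3415, 0.2216, 0.4368], E[r] = 0.1970, γ^t·E[r] = 0.080708, running G = 0.689992
t=5: π = [0.3413, 0.2215, 0.4372], E[r] = 0.1977, γ^t·E[r] = 0.064788, running G = 0.754780

G = 0.7548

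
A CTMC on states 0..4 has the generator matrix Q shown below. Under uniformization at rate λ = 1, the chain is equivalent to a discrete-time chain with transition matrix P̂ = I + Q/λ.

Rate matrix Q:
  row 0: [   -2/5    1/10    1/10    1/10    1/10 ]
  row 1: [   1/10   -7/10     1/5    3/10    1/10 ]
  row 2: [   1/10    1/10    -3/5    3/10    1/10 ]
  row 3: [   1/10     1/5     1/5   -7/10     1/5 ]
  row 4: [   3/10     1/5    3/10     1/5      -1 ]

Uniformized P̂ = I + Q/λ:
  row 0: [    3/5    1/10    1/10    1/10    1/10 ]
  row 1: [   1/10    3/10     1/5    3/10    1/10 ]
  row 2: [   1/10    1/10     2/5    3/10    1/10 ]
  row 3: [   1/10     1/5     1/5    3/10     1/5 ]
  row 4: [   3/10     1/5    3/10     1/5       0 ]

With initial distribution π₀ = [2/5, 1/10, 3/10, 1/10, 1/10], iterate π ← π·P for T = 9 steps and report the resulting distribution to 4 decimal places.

π = [0.2453, 0.1690, 0.2334, 0.2396, 0.1127]

t=0: π = [0.4000, 0.1000, 0.3000, 0.1000, 0.1000]
t=1: π = [0.3200, 0.1400, 0.2300, 0.2100, 0.1000]
t=2: π = [0.2800, 0.1590, 0.2240, 0.2260, 0.1110]
t=3: π = [0.2622, 0.1655, 0.2279, 0.2329, 0.1115]
t=4: π = [0.2534, 0.1675, 0.2305, 0.2364, 0.1121]
t=5: π = [0.2491, 0.1684, 0.2320, 0.2381, 0.1124]
t=6: π = [0.2470, 0.1687, 0.2327, 0.2389, 0.1126]
t=7: π = [0.2460, 0.1689, 0.2331, 0.2393, 0.1126]
t=8: π = [0.2455, 0.1690, 0.2333, 0.2395, 0.1127]
t=9: π = [0.2453, 0.1690, 0.2334, 0.2396, 0.1127]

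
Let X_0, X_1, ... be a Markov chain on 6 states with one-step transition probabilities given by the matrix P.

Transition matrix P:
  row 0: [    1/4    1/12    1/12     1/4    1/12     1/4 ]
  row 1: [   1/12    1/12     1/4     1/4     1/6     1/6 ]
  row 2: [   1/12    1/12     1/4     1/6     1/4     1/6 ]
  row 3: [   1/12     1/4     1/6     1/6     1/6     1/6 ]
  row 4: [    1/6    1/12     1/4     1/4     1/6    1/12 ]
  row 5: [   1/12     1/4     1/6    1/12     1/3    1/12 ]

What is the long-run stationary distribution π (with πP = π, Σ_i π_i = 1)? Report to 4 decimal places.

π = [0.1198, 0.1401, 0.2017, 0.1925, 0.1981, 0.1478]

Balance equations π_j = Σ_i π_i·P[i][j]:
  π_0 = 1/4·π_0 + 1/12·π_1 + 1/12·π_2 + 1/12·π_3 + 1/6·π_4 + 1/12·π_5
  π_1 = 1/12·π_0 + 1/12·π_1 + 1/12·π_2 + 1/4·π_3 + 1/12·π_4 + 1/4·π_5
  π_2 = 1/12·π_0 + 1/4·π_1 + 1/4·π_2 + 1/6·π_3 + 1/4·π_4 + 1/6·π_5
  π_3 = 1/4·π_0 + 1/4·π_1 + 1/6·π_2 + 1/6·π_3 + 1/4·π_4 + 1/12·π_5
  π_4 = 1/12·π_0 + 1/6·π_1 + 1/4·π_2 + 1/6·π_3 + 1/6·π_4 + 1/3·π_5
  normalize: π_0 + π_1 + π_2 + π_3 + π_4 + π_5 = 1
Solving the linear system gives exactly π = [2275/18988, 8643/61711, 49781/246844, 47521/246844, 1881/9494, 36489/246844].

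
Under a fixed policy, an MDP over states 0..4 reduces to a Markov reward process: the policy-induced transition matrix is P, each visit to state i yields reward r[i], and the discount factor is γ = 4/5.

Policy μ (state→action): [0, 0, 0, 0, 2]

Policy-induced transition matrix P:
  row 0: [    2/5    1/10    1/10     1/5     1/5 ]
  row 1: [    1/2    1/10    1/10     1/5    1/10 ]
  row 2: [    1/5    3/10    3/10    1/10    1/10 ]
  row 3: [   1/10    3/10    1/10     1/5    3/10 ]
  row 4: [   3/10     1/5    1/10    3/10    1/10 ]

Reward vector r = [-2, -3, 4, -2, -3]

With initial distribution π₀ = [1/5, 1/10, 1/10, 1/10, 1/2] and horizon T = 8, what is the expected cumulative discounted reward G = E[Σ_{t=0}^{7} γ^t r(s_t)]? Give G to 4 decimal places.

t=0: π = [0.2000, 0.1000, 0.1000, 0.1000, 0.5000], E[r] = -2.0000, γ^t·E[r] = -2.000000, running G = -2.000000
t=1: π = [0.3100, 0.1900, 0.1200, 0.2400, 0.1400], E[r] = -1.6100, γ^t·E[r] = -1.288000, running G = -3.288000
t=2: π = [0.3090, 0.1860, 0.1240, 0.2020, 0.1790], E[r] = -1.6210, γ^t·E[r] = -1.037440, running G = -4.325440
t=3: π = [0.3153, 0.1831, 0.1248, 0.2055, 0.1713], E[r] = -1.6056, γ^t·E[r] = -0.822067, running G = -5.147507
t=4: π = [0.3146, 0.1832, 0.1250, 0.2047, 0.1726], E[r] = -1.6061, γ^t·E[r] = -0.657842, running G = -5.805349
t=5: π = [0.3147, 0.1832, 0.1250, 0.2048, 0.1724], E[r] = -1.6056, γ^t·E[r] = -0.526130, running G = -6.331479
t=6: π = [0.3147, 0.1832, 0.1250, 0.2047, 0.1724], E[r] = -1.6056, γ^t·E[r] = -0.420904, running G = -6.752383
t=7: π = [0.3147, 0.1832, 0.1250, 0.2047, 0.1724], E[r] = -1.6056, γ^t·E[r] = -0.336720, running G = -7.089102

G = -7.0891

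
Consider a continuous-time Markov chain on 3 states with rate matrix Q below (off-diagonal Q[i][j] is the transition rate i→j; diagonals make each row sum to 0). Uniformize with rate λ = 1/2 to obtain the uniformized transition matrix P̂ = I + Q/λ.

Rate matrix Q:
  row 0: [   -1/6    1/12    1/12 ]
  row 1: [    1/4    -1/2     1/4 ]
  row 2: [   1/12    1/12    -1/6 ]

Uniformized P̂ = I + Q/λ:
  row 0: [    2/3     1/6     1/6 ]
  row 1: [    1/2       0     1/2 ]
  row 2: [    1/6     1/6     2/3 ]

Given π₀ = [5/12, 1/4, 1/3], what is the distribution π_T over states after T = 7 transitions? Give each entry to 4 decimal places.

π = [0.4289, 0.1429, 0.4282]

t=0: π = [0.4167, 0.2500, 0.3333]
t=1: π = [0.4583, 0.1250, 0.4167]
t=2: π = [0.4375, 0.1458, 0.4167]
t=3: π = [0.4340, 0.1424, 0.4236]
t=4: π = [0.4311, 0.1429, 0.4259]
t=5: π = [0.4299, 0.1428, 0.4273]
t=6: π = [0.4292, 0.1429, 0.4279]
t=7: π = [0.4289, 0.1429, 0.4282]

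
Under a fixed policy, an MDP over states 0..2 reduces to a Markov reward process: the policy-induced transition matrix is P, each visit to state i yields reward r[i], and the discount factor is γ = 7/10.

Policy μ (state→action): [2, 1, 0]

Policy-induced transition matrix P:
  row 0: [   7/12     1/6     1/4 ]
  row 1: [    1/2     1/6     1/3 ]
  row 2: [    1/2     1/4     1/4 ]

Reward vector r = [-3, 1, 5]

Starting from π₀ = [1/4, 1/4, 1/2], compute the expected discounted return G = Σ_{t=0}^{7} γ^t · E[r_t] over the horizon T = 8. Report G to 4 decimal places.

G = 1.8362

t=0: π = [0.2500, 0.2500, 0.5000], E[r] = 2.0000, γ^t·E[r] = 2.000000, running G = 2.000000
t=1: π = [0.5208, 0.2083, 0.2708], E[r] = 0.0000, γ^t·E[r] = 0.000000, running G = 2.000000
t=2: π = [0.5434, 0.1892, 0.2674], E[r] = -0.1042, γ^t·E[r] = -0.051042, running G = 1.948958
t=3: π = [0.5453, 0.1889, 0.2658], E[r] = -0.1181, γ^t·E[r] = -0.040493, running G = 1.908465
t=4: π = [0.5454, 0.1888, 0.2657], E[r] = -0.1188, γ^t·E[r] = -0.028519, running G = 1.879946
t=5: π = [0.5455, 0.1888, 0.2657], E[r] = -0.1189, γ^t·E[r] = -0.019979, running G = 1.859967
t=6: π = [0.5455, 0.1888, 0.2657], E[r] = -0.1189, γ^t·E[r] = -0.013986, running G = 1.845981
t=7: π = [0.5455, 0.1888, 0.2657], E[r] = -0.1189, γ^t·E[r] = -0.009790, running G = 1.836191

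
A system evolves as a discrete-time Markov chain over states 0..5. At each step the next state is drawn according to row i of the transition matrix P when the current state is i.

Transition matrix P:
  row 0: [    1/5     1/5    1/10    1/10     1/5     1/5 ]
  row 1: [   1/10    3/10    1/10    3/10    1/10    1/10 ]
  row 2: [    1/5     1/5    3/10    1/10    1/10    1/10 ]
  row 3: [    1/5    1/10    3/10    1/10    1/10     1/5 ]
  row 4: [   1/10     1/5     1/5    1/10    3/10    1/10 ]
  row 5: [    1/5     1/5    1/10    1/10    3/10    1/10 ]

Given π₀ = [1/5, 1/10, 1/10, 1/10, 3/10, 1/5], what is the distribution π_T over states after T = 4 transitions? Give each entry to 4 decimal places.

π = [0.1615, 0.2065, 0.1827, 0.1414, 0.1777, 0.1302]

t=0: π = [0.2000, 0.1000, 0.1000, 0.1000, 0.3000, 0.2000]
t=1: π = [0.1600, 0.2000, 0.1700, 0.1200, 0.2200, 0.1300]
t=2: π = [0.1580, 0.2080, 0.1800, 0.1400, 0.1860, 0.1280]
t=3: π = [0.1606, 0.2068, 0.1826, 0.1416, 0.1786, 0.1298]
t=4: π = [0.1615, 0.2065, 0.1827, 0.1414, 0.1777, 0.1302]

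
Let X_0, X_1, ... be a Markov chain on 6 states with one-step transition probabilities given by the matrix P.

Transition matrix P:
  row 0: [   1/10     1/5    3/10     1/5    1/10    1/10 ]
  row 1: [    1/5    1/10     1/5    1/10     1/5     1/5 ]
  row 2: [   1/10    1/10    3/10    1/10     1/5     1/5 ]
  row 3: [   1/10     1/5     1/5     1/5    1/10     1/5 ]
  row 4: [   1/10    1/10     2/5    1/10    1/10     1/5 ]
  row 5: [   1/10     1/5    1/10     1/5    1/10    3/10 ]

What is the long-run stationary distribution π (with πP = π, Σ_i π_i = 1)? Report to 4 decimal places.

π = [0.1147, 0.1471, 0.2426, 0.1471, 0.1390, 0.2095]

Balance equations π_j = Σ_i π_i·P[i][j]:
  π_0 = 1/10·π_0 + 1/5·π_1 + 1/10·π_2 + 1/10·π_3 + 1/10·π_4 + 1/10·π_5
  π_1 = 1/5·π_0 + 1/10·π_1 + 1/10·π_2 + 1/5·π_3 + 1/10·π_4 + 1/5·π_5
  π_2 = 3/10·π_0 + 1/5·π_1 + 3/10·π_2 + 1/5·π_3 + 2/5·π_4 + 1/10·π_5
  π_3 = 1/5·π_0 + 1/10·π_1 + 1/10·π_2 + 1/5·π_3 + 1/10·π_4 + 1/5·π_5
  π_4 = 1/10·π_0 + 1/5·π_1 + 1/5·π_2 + 1/10·π_3 + 1/10·π_4 + 1/10·π_5
  normalize: π_0 + π_1 + π_2 + π_3 + π_4 + π_5 = 1
Solving the linear system gives exactly π = [46/401, 59/401, 1070/4411, 59/401, 613/4411, 84/401].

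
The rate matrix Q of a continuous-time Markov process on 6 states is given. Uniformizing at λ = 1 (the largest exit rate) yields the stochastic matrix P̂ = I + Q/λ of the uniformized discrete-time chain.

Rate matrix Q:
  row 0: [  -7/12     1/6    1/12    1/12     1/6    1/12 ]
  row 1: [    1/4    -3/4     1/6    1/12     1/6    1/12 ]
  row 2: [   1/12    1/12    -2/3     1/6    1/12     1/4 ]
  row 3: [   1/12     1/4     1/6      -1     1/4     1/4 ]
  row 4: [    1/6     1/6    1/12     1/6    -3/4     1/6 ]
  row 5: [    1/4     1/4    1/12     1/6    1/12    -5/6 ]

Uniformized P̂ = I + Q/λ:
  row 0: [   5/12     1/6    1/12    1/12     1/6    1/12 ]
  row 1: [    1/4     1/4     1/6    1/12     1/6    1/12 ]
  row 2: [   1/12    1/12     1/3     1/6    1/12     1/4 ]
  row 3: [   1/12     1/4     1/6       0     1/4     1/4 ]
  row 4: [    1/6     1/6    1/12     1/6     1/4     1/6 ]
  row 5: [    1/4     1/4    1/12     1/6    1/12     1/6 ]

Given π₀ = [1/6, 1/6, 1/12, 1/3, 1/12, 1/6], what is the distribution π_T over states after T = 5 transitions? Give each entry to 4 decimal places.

t=0: π = [0.1667, 0.1667, 0.0833, 0.3333, 0.0833, 0.1667]
t=1: π = [0.2014, 0.2153, 0.1458, 0.0833, 0.1806, 0.1736]
t=2: π = [0.2303, 0.1939, 0.1447, 0.1181, 0.1620, 0.1510]
t=3: π = [0.2311, 0.1932, 0.1455, 0.1116, 0.1654, 0.1532]
t=4: π = [0.2319, 0.1927, 0.1451, 0.1127, 0.1649, 0.1527]
t=5: π = [0.2319, 0.1928, 0.1451, 0.1125, 0.1650, 0.1528]

π = [0.2319, 0.1928, 0.1451, 0.1125, 0.1650, 0.1528]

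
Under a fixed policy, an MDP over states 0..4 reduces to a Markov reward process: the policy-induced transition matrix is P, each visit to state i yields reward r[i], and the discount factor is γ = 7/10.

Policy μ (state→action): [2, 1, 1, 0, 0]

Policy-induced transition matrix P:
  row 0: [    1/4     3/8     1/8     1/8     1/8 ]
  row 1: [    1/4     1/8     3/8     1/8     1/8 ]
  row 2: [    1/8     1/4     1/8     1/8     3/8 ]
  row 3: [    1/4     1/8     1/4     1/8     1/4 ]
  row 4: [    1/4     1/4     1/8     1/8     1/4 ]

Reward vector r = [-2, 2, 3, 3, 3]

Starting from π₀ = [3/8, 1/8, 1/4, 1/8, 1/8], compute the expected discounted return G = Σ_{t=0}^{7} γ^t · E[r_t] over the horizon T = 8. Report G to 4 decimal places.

t=0: π = [0.3750, 0.1250, 0.2500, 0.1250, 0.1250], E[r] = 1.0000, γ^t·E[r] = 1.000000, running G = 1.000000
t=1: π = [0.2188, 0.2656, 0.1719, 0.1250, 0.2188], E[r] = 1.6406, γ^t·E[r] = 1.148438, running G = 2.148438
t=2: π = [0.2285, 0.2285, 0.2070, 0.1250, 0.2109], E[r] = 1.6289, γ^t·E[r] = 0.798164, running G = 2.946602
t=3: π = [0.2241, 0.2344, 0.1978, 0.1250, 0.2188], E[r] = 1.6450, γ^t·E[r] = 0.564242, running G = 3.510843
t=4: π = [0.2253, 0.2331, 0.1992, 0.1250, 0.2174], E[r] = 1.6405, γ^t·E[r] = 0.393885, running G = 3.904728
t=5: π = [0.2251, 0.2334, 0.1989, 0.1250, 0.2176], E[r] = 1.6411, γ^t·E[r] = 0.275822, running G = 4.180550
t=6: π = [0.2251, 0.2333, 0.1990, 0.1250, 0.2176], E[r] = 1.6410, γ^t·E[r] = 0.193059, running G = 4.373609
t=7: π = [0.2251, 0.2334, 0.1990, 0.1250, 0.2176], E[r] = 1.6410, γ^t·E[r] = 0.135144, running G = 4.508753

G = 4.5088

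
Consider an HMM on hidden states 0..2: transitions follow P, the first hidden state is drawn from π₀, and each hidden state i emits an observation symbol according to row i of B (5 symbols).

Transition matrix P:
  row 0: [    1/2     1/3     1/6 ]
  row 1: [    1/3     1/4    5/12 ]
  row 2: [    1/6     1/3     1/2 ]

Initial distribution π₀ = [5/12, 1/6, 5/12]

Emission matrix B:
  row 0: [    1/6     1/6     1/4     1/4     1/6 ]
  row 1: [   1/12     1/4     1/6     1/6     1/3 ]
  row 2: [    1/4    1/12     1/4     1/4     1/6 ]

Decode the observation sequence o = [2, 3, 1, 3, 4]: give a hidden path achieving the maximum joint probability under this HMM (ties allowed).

path = [0, 0, 0, 0, 1]

t=0: δ = [1.042e-01, 2.778e-02, 1.042e-01]  (obs o_0=2)
t=1: δ = [1.302e-02, 5.787e-03, 1.302e-02]  ψ = [0, 0, 2]  (obs o_1=3)
t=2: δ = [1.085e-03, 1.085e-03, 5.425e-04]  ψ = [0, 0, 2]  (obs o_2=1)
t=3: δ = [1.356e-04, 6.028e-05, 1.130e-04]  ψ = [0, 0, 1]  (obs o_3=3)
t=4: δ = [1.130e-05, 1.507e-05, 9.419e-06]  ψ = [0, 0, 2]  (obs o_4=4)
backtrack: best end state = 1; path = [0, 0, 0, 0, 1]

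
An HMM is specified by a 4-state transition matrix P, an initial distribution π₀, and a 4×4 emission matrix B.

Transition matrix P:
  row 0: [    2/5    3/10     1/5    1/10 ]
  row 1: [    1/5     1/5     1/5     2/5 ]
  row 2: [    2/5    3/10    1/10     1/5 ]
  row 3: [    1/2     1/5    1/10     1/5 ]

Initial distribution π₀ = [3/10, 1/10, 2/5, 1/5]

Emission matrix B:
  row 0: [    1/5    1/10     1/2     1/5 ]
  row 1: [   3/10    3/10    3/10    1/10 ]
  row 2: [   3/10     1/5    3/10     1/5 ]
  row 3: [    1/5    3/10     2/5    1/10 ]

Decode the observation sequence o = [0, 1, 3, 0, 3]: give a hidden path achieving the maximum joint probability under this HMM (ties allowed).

t=0: δ = [6.000e-02, 3.000e-02, 1.200e-01, 4.000e-02]  (obs o_0=0)
t=1: δ = [4.800e-03, 1.080e-02, 2.400e-03, 7.200e-03]  ψ = [2, 2, 0, 2]  (obs o_1=1)
t=2: δ = [7.200e-04, 2.160e-04, 4.320e-04, 4.320e-04]  ψ = [3, 1, 1, 1]  (obs o_2=3)
t=3: δ = [5.760e-05, 6.480e-05, 4.320e-05, 1.728e-05]  ψ = [0, 0, 0, 1]  (obs o_3=0)
t=4: δ = [4.608e-06, 1.728e-06, 2.592e-06, 2.592e-06]  ψ = [0, 0, 1, 1]  (obs o_4=3)
backtrack: best end state = 0; path = [2, 3, 0, 0, 0]

path = [2, 3, 0, 0, 0]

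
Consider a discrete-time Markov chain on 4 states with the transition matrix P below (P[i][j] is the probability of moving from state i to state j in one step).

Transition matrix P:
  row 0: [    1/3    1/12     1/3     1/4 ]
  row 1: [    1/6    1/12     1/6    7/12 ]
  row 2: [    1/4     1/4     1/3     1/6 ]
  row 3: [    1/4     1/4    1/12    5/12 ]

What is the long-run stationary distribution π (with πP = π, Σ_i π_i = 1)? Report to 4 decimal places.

Balance equations π_j = Σ_i π_i·P[i][j]:
  π_0 = 1/3·π_0 + 1/6·π_1 + 1/4·π_2 + 1/4·π_3
  π_1 = 1/12·π_0 + 1/12·π_1 + 1/4·π_2 + 1/4·π_3
  π_2 = 1/3·π_0 + 1/6·π_1 + 1/3·π_2 + 1/12·π_3
  normalize: π_0 + π_1 + π_2 + π_3 = 1
Solving the linear system gives exactly π = [39/152, 27/152, 37/171, 239/684].

π = [0.2566, 0.1776, 0.2164, 0.3494]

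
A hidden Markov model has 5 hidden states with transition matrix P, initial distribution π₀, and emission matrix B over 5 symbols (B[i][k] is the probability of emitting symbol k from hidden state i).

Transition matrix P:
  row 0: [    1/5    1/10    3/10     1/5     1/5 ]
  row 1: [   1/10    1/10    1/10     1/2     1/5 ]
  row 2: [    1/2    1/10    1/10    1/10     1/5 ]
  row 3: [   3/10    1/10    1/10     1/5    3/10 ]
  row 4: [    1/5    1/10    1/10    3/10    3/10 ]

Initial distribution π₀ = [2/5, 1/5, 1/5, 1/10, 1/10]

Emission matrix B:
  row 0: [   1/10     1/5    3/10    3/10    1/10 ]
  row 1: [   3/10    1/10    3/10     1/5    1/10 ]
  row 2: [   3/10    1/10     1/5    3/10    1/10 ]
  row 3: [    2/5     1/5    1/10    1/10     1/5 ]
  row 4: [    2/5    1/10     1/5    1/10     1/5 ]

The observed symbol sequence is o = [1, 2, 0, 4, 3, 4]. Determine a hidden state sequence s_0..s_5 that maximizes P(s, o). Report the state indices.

path = [0, 0, 2, 0, 2, 0]

t=0: δ = [8.000e-02, 2.000e-02, 2.000e-02, 2.000e-02, 1.000e-02]  (obs o_0=1)
t=1: δ = [4.800e-03, 2.400e-03, 4.800e-03, 1.600e-03, 3.200e-03]  ψ = [0, 0, 0, 0, 0]  (obs o_1=2)
t=2: δ = [2.400e-04, 1.440e-04, 4.320e-04, 4.800e-04, 3.840e-04]  ψ = [2, 0, 0, 1, 0]  (obs o_2=0)
t=3: δ = [2.160e-05, 4.800e-06, 7.200e-06, 2.304e-05, 2.880e-05]  ψ = [2, 3, 0, 4, 3]  (obs o_3=4)
t=4: δ = [2.074e-06, 5.760e-07, 1.944e-06, 8.640e-07, 8.640e-07]  ψ = [3, 4, 0, 4, 4]  (obs o_4=3)
t=5: δ = [9.720e-08, 2.074e-08, 6.221e-08, 8.294e-08, 8.294e-08]  ψ = [2, 0, 0, 0, 0]  (obs o_5=4)
backtrack: best end state = 0; path = [0, 0, 2, 0, 2, 0]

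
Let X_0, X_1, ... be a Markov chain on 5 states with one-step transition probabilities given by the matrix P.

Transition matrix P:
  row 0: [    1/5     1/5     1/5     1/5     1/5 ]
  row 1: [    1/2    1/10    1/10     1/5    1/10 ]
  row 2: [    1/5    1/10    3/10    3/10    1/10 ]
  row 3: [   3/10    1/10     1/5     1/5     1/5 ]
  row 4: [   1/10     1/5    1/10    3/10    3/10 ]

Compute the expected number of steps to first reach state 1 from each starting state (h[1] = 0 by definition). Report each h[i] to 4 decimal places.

First-step conditioning: h[1] = 0; for i ≠ 1, h[i] = 1 + Σ_k P[i][k]·h[k].
  h[0] = 1 + 1/5·h[0] + 1/5·h[2] + 1/5·h[3] + 1/5·h[4]
  h[2] = 1 + 1/5·h[0] + 3/10·h[2] + 3/10·h[3] + 1/10·h[4]
  h[3] = 1 + 3/10·h[0] + 1/5·h[2] + 1/5·h[3] + 1/5·h[4]
  h[4] = 1 + 1/10·h[0] + 1/10·h[2] + 3/10·h[3] + 3/10·h[4]
Solving the 4×4 linear system over states ≠ 1 gives exactly h = [250/39, 0, 2245/312, 275/39, 665/104] (h[1] = 0 is the target).

h = [6.4103, 0.0000, 7.1955, 7.0513, 6.3942]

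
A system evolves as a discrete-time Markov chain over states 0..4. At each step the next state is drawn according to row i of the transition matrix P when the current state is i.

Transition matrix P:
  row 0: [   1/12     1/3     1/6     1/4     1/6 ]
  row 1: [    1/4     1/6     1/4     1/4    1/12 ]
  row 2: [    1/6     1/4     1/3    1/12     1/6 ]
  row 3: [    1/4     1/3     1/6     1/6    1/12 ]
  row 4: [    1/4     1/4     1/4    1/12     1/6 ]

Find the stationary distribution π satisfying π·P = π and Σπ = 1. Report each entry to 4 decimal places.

Balance equations π_j = Σ_i π_i·P[i][j]:
  π_0 = 1/12·π_0 + 1/4·π_1 + 1/6·π_2 + 1/4·π_3 + 1/4·π_4
  π_1 = 1/3·π_0 + 1/6·π_1 + 1/4·π_2 + 1/3·π_3 + 1/4·π_4
  π_2 = 1/6·π_0 + 1/4·π_1 + 1/3·π_2 + 1/6·π_3 + 1/4·π_4
  π_3 = 1/4·π_0 + 1/4·π_1 + 1/12·π_2 + 1/6·π_3 + 1/12·π_4
  normalize: π_0 + π_1 + π_2 + π_3 + π_4 = 1
Solving the linear system gives exactly π = [4249/21545, 5587/21545, 5149/21545, 3747/21545, 2813/21545].

π = [0.1972, 0.2593, 0.2390, 0.1739, 0.1306]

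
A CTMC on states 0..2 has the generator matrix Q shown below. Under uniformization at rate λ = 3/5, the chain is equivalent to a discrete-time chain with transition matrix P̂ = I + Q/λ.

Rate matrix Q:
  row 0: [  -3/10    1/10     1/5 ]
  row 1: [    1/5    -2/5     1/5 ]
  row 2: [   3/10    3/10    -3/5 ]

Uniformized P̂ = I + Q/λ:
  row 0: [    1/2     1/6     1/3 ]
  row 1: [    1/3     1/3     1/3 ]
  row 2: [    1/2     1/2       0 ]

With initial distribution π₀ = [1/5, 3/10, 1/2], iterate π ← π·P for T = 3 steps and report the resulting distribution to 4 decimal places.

π = [0.4523, 0.3069, 0.2407]

t=0: π = [0.2000, 0.3000, 0.5000]
t=1: π = [0.4500, 0.3833, 0.1667]
t=2: π = [0.4361, 0.2861, 0.2778]
t=3: π = [0.4523, 0.3069, 0.2407]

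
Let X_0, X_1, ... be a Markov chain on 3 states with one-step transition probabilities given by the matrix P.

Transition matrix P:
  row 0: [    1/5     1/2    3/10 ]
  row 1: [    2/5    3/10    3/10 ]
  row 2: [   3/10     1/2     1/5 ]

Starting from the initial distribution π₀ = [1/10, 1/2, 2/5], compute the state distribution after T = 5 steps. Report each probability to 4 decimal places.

t=0: π = [0.1000, 0.5000, 0.4000]
t=1: π = [0.3400, 0.4000, 0.2600]
t=2: π = [0.3060, 0.4200, 0.2740]
t=3: π = [0.3114, 0.4160, 0.2726]
t=4: π = [0.3105, 0.4168, 0.2727]
t=5: π = [0.3106, 0.4166, 0.2727]

π = [0.3106, 0.4166, 0.2727]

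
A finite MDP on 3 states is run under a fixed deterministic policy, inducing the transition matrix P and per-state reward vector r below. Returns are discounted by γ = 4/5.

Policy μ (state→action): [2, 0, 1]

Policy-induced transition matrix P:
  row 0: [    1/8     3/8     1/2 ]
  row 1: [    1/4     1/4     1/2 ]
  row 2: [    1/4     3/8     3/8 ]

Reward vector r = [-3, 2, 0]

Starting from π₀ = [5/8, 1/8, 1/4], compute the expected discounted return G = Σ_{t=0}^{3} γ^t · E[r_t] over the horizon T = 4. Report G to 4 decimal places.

t=0: π = [0.6250, 0.1250, 0.2500], E[r] = -1.6250, γ^t·E[r] = -1.625000, running G = -1.625000
t=1: π = [0.1719, 0.3594, 0.4688], E[r] = 0.2031, γ^t·E[r] = 0.162500, running G = -1.462500
t=2: π = [0.2285, 0.3301, 0.4414], E[r] = -0.0254, γ^t·E[r] = -0.016250, running G = -1.478750
t=3: π = [0.2214, 0.3337, 0.4448], E[r] = 0.0032, γ^t·E[r] = 0.001625, running G = -1.477125

G = -1.4771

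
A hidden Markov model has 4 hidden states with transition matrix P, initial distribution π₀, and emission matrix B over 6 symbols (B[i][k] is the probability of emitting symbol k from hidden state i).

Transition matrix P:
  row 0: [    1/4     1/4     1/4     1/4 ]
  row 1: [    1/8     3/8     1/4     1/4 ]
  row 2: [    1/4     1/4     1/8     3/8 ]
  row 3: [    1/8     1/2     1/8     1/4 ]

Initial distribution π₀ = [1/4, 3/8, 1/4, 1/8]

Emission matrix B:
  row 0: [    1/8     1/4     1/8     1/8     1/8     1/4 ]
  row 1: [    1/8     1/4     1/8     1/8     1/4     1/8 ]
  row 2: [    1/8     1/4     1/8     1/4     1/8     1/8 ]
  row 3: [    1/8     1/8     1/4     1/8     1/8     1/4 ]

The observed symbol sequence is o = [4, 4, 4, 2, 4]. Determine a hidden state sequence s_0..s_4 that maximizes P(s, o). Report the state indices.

t=0: δ = [3.125e-02, 9.375e-02, 3.125e-02, 1.562e-02]  (obs o_0=4)
t=1: δ = [1.465e-03, 8.789e-03, 2.930e-03, 2.930e-03]  ψ = [1, 1, 1, 1]  (obs o_1=4)
t=2: δ = [1.373e-04, 8.240e-04, 2.747e-04, 2.747e-04]  ψ = [1, 1, 1, 1]  (obs o_2=4)
t=3: δ = [1.287e-05, 3.862e-05, 2.575e-05, 5.150e-05]  ψ = [1, 1, 1, 1]  (obs o_3=2)
t=4: δ = [8.047e-07, 6.437e-06, 1.207e-06, 1.609e-06]  ψ = [2, 3, 1, 3]  (obs o_4=4)
backtrack: best end state = 1; path = [1, 1, 1, 3, 1]

path = [1, 1, 1, 3, 1]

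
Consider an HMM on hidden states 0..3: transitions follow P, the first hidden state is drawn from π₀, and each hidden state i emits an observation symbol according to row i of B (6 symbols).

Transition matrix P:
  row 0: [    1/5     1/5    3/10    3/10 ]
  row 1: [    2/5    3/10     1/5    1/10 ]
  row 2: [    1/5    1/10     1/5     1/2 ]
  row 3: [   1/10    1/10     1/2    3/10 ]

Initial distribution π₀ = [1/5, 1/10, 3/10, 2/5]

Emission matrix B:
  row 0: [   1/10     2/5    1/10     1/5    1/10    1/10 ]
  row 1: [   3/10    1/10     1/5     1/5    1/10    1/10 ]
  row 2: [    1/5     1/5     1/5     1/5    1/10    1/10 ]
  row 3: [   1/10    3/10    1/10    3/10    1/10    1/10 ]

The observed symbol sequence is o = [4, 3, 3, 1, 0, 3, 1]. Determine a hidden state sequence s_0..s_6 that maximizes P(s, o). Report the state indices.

path = [2, 3, 2, 3, 2, 3, 2]

t=0: δ = [2.000e-02, 1.000e-02, 3.000e-02, 4.000e-02]  (obs o_0=4)
t=1: δ = [1.200e-03, 8.000e-04, 4.000e-03, 4.500e-03]  ψ = [2, 0, 3, 2]  (obs o_1=3)
t=2: δ = [1.600e-04, 9.000e-05, 4.500e-04, 6.000e-04]  ψ = [2, 3, 3, 2]  (obs o_2=3)
t=3: δ = [3.600e-05, 6.000e-06, 6.000e-05, 6.750e-05]  ψ = [2, 3, 3, 2]  (obs o_3=1)
t=4: δ = [1.200e-06, 2.160e-06, 6.750e-06, 3.000e-06]  ψ = [2, 0, 3, 2]  (obs o_4=0)
t=5: δ = [2.700e-07, 1.350e-07, 3.000e-07, 1.013e-06]  ψ = [2, 2, 3, 2]  (obs o_5=3)
t=6: δ = [4.050e-08, 1.012e-08, 1.012e-07, 9.113e-08]  ψ = [3, 3, 3, 3]  (obs o_6=1)
backtrack: best end state = 2; path = [2, 3, 2, 3, 2, 3, 2]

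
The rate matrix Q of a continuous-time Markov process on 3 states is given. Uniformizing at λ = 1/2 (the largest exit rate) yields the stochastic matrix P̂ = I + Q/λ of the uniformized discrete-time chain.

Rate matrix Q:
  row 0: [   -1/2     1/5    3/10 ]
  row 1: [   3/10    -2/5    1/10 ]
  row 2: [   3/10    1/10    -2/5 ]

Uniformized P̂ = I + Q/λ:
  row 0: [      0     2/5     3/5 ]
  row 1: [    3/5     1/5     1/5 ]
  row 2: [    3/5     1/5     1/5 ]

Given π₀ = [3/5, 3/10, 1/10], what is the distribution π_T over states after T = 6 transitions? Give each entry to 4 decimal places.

π = [0.3855, 0.2715, 0.3430]

t=0: π = [0.6000, 0.3000, 0.1000]
t=1: π = [0.2400, 0.3200, 0.4400]
t=2: π = [0.4560, 0.2480, 0.2960]
t=3: π = [0.3264, 0.2912, 0.3824]
t=4: π = [0.4042, 0.2653, 0.3306]
t=5: π = [0.3575, 0.2808, 0.3617]
t=6: π = [0.3855, 0.2715, 0.3430]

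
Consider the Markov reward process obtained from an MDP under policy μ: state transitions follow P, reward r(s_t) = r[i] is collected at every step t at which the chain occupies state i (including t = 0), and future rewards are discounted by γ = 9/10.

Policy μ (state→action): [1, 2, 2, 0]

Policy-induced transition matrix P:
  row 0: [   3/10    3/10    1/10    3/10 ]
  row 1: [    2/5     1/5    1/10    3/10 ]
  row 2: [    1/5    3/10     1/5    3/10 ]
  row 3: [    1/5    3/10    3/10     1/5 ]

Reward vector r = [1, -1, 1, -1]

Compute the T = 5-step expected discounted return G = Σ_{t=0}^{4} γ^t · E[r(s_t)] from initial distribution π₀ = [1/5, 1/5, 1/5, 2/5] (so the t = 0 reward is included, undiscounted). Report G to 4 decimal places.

G = -0.4724

t=0: π = [0.2000, 0.2000, 0.2000, 0.4000], E[r] = -0.2000, γ^t·E[r] = -0.200000, running G = -0.200000
t=1: π = [0.2600, 0.2800, 0.2000, 0.2600], E[r] = -0.0800, γ^t·E[r] = -0.072000, running G = -0.272000
t=2: π = [0.2820, 0.2720, 0.1720, 0.2740], E[r] = -0.0920, γ^t·E[r] = -0.074520, running G = -0.346520
t=3: π = [0.2826, 0.2728, 0.1720, 0.2726], E[r] = -0.0908, γ^t·E[r] = -0.066193, running G = -0.412713
t=4: π = [0.2828, 0.2727, 0.1717, 0.2727], E[r] = -0.0909, γ^t·E[r] = -0.059653, running G = -0.472366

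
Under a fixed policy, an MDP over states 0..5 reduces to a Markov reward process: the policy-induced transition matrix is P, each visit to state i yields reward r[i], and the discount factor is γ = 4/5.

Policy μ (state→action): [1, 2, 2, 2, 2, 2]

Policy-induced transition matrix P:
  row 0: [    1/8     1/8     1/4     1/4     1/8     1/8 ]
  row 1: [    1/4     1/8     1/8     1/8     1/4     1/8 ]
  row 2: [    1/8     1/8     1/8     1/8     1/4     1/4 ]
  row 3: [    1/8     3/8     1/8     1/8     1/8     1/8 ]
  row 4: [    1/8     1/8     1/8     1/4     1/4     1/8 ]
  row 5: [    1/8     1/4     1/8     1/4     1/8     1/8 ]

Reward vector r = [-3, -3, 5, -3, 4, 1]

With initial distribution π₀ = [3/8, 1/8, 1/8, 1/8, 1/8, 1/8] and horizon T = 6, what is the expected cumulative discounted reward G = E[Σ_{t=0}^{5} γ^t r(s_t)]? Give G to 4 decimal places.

t=0: π = [0.3750, 0.1250, 0.1250, 0.1250, 0.1250, 0.1250], E[r] = -0.6250, γ^t·E[r] = -0.625000, running G = -0.625000
t=1: π = [0.1406, 0.1719, 0.1719, 0.2031, 0.1719, 0.1406], E[r] = 0.1406, γ^t·E[r] = 0.112500, running G = -0.512500
t=2: π = [0.1465, 0.1934, 0.1426, 0.1816, 0.1895, 0.1465], E[r] = 0.0527, γ^t·E[r] = 0.033750, running G = -0.478750
t=3: π = [0.1492, 0.1887, 0.1433, 0.1853, 0.1907, 0.1428], E[r] = 0.0525, γ^t·E[r] = 0.026875, running G = -0.451875
t=4: π = [0.1486, 0.1892, 0.1436, 0.1853, 0.1903, 0.1429], E[r] = 0.0532, γ^t·E[r] = 0.021788, running G = -0.430088
t=5: π = [0.1486, 0.1892, 0.1436, 0.1852, 0.1904, 0.1430], E[r] = 0.0532, γ^t·E[r] = 0.017426, running G = -0.412661

G = -0.4127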